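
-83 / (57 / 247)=-1079 / 3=-359.67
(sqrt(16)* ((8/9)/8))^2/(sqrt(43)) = 16* sqrt(43)/3483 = 0.03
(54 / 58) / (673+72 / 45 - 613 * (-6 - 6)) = 135 / 1164437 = 0.00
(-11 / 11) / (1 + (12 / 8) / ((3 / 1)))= -2 / 3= -0.67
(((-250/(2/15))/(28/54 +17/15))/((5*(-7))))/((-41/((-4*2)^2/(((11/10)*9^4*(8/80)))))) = -4000000/57024891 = -0.07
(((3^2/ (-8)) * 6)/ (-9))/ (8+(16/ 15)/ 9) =405/ 4384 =0.09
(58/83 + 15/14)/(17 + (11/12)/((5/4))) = 30855/309092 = 0.10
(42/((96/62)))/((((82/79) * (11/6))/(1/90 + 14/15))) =291431/21648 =13.46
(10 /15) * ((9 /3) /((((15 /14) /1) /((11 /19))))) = 308 /285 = 1.08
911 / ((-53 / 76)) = -69236 / 53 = -1306.34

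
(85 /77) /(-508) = -85 /39116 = -0.00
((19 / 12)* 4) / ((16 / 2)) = 0.79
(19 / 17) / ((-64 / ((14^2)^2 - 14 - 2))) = -670.59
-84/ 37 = -2.27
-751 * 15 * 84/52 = -236565/13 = -18197.31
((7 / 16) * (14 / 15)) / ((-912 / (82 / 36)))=-2009 / 1969920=-0.00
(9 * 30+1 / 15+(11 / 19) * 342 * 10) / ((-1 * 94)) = -33751 / 1410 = -23.94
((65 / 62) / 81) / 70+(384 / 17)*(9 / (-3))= -80994595 / 1195236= -67.76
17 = 17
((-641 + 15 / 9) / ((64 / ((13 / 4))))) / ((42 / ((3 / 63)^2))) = -1781 / 1016064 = -0.00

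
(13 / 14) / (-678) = -13 / 9492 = -0.00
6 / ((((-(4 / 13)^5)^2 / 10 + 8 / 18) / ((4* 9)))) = 334996135193070 / 689293638893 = 486.00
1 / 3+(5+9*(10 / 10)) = 43 / 3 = 14.33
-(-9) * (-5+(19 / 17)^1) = -594 / 17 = -34.94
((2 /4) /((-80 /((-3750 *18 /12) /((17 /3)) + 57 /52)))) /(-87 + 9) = -292177 /3677440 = -0.08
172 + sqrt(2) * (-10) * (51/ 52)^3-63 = 109-663255 * sqrt(2)/ 70304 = 95.66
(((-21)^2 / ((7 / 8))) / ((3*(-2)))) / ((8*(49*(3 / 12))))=-6 / 7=-0.86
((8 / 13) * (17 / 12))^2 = 1156 / 1521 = 0.76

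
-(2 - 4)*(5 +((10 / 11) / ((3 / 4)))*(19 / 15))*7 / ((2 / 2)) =9058 / 99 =91.49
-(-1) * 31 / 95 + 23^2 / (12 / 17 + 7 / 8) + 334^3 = 152207259109 / 4085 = 37260038.95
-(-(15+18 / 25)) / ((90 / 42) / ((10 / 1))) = 1834 / 25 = 73.36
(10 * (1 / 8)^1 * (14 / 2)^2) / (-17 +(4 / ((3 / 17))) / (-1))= -1.54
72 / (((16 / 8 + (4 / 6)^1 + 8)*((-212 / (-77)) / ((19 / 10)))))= 39501 / 8480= 4.66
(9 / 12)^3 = 27 / 64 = 0.42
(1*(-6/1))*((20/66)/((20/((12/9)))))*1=-4/33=-0.12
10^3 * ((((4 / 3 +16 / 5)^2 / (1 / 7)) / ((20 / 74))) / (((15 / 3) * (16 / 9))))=299404 / 5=59880.80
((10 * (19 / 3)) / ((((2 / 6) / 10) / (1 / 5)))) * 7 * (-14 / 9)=-37240 / 9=-4137.78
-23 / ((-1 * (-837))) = -23 / 837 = -0.03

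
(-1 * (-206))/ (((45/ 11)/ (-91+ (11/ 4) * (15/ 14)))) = -5586823/ 1260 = -4433.99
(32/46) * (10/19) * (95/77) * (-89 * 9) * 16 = -10252800/1771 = -5789.27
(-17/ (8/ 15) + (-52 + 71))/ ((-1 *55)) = 103/ 440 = 0.23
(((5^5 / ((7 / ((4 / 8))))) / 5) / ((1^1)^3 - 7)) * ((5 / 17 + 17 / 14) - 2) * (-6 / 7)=-73125 / 23324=-3.14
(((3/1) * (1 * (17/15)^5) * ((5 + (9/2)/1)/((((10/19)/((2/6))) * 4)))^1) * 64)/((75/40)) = 16402188064/56953125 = 287.99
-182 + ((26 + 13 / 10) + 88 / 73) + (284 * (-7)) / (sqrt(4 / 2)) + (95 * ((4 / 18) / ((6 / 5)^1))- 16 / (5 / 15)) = -994 * sqrt(2)- 3624707 / 19710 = -1589.63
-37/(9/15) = -185/3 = -61.67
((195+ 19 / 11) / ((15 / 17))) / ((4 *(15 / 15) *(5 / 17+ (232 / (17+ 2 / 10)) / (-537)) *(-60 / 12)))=-1203418253 / 29038625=-41.44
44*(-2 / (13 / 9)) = -792 / 13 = -60.92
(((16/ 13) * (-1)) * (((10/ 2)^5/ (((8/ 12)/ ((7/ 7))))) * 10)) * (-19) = 14250000/ 13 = 1096153.85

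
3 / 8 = 0.38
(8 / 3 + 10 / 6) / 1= 13 / 3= 4.33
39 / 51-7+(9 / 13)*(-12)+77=62.46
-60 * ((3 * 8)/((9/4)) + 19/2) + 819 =-391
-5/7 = -0.71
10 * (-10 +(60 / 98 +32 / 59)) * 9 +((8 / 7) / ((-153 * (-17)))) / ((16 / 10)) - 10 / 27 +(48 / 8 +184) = -13680687365 / 22558473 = -606.45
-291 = -291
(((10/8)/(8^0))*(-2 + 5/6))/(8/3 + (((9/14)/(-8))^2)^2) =-688414720/1258835171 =-0.55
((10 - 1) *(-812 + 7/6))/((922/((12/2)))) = -43785/922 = -47.49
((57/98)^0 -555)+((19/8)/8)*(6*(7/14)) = -35399/64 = -553.11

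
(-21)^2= 441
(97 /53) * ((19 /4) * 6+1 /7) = 38897 /742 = 52.42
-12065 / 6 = -2010.83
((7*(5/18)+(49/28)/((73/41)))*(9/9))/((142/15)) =38465/124392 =0.31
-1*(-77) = 77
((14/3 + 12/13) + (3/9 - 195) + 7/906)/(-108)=2226857/1272024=1.75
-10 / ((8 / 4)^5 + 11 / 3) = -30 / 107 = -0.28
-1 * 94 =-94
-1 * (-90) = 90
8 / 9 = 0.89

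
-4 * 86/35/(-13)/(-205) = -344/93275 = -0.00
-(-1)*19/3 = 19/3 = 6.33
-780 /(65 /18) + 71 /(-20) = -4391 /20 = -219.55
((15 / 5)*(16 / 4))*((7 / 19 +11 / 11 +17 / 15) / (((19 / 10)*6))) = 2852 / 1083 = 2.63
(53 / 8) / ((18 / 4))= 53 / 36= 1.47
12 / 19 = 0.63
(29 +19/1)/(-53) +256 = 13520/53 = 255.09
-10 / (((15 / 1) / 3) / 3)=-6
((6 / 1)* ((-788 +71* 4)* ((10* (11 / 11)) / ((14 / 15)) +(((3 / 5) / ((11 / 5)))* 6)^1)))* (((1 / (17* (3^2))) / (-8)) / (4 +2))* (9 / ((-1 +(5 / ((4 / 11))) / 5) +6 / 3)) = 11412 / 935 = 12.21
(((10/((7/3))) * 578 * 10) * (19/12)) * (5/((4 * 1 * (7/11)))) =7550125/98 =77042.09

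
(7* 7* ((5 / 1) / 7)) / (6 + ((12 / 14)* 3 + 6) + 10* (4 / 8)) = 245 / 137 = 1.79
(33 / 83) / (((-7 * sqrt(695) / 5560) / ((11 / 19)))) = -2904 * sqrt(695) / 11039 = -6.94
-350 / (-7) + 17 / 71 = 3567 / 71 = 50.24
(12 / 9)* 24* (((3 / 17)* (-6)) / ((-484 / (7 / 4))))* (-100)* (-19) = 478800 / 2057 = 232.77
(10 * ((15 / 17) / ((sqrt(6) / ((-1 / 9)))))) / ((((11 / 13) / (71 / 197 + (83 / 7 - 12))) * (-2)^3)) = 8125 * sqrt(6) / 1547238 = 0.01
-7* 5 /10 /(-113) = 0.03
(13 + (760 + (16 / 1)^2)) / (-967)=-1029 / 967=-1.06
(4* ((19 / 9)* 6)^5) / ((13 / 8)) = 2535525376 / 3159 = 802635.45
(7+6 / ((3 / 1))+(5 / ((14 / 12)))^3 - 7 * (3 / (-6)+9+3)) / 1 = 4951 / 686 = 7.22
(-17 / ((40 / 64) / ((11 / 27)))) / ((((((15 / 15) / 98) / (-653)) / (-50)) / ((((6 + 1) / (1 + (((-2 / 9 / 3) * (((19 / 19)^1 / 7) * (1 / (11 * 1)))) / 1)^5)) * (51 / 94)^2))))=-6268417781213901926257916040 / 85796221650546804703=-73061699.70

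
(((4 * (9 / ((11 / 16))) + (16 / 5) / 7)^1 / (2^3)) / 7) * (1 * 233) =219.77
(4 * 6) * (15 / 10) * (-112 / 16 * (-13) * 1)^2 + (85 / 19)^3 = 2045391769 / 6859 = 298205.54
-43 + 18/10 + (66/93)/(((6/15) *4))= -25269/620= -40.76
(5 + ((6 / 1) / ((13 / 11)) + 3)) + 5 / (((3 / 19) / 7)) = 9155 / 39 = 234.74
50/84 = 25/42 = 0.60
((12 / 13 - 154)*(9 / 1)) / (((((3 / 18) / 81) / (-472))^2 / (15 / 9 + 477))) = -451112962834298880 / 13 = -34700997141099913.85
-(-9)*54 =486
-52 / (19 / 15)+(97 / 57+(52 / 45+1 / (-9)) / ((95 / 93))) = -18206 / 475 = -38.33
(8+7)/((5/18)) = 54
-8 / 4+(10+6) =14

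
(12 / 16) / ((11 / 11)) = 3 / 4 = 0.75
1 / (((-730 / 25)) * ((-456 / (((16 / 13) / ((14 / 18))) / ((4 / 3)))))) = 0.00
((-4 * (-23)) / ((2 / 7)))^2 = 103684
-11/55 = -1/5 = -0.20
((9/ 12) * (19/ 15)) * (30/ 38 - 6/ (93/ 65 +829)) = 40113/ 53978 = 0.74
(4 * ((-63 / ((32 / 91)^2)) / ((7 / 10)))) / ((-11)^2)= -372645 / 15488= -24.06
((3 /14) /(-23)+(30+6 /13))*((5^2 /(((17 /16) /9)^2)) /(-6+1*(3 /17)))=-3671222400 /391391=-9379.94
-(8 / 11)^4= -4096 / 14641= -0.28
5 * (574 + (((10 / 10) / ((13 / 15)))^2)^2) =82223195 / 28561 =2878.86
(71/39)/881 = 71/34359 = 0.00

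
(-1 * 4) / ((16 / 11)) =-11 / 4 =-2.75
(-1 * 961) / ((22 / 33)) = -2883 / 2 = -1441.50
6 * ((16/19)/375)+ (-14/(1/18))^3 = -16003007.99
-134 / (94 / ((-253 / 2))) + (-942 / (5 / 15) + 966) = -1679.67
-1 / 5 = -0.20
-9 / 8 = -1.12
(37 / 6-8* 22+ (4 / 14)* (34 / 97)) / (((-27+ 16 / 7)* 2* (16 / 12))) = 2.58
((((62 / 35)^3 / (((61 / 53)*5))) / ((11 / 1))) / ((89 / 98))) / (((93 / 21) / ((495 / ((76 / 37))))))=67842756 / 12893875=5.26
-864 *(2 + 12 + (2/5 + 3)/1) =-75168/5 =-15033.60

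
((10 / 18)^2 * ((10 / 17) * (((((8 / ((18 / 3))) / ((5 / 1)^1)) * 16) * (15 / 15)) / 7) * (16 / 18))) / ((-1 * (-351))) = 0.00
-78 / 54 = -13 / 9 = -1.44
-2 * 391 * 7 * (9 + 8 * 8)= -399602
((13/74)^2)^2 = 28561/29986576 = 0.00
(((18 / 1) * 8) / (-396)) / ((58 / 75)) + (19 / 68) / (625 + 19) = -6562739 / 13969648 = -0.47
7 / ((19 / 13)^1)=91 / 19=4.79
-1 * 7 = -7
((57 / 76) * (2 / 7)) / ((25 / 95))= 57 / 70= 0.81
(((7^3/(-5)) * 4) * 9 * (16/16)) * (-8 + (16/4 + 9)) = -12348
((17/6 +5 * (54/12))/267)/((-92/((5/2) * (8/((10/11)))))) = -418/18423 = -0.02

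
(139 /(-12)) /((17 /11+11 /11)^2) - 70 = -675379 /9408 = -71.79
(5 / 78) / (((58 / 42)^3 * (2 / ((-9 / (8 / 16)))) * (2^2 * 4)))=-138915 / 10145824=-0.01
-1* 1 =-1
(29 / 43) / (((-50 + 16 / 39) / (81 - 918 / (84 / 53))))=7888725 / 1164268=6.78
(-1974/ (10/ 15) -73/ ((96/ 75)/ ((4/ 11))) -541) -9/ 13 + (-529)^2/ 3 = 89756.90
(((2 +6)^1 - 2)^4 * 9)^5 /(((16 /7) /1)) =94452968630684418048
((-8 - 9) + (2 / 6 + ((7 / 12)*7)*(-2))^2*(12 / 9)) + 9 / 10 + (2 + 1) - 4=17473 / 270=64.71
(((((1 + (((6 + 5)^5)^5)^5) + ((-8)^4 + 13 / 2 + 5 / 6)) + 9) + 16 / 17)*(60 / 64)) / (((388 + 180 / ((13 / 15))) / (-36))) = -445463050705450721714650716732470483930076064996715269920110248912656710226330530424646718018696226636072169455855511034807814047197965 / 526592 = -845935849206692698929438200000000000000000000000000000000000000000000000000000000000000000000000000000000000000000000000000000000.00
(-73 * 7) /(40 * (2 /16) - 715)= 511 /710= 0.72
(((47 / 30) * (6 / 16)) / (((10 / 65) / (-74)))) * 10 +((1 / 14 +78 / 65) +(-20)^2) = -678889 / 280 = -2424.60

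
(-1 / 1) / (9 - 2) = -1 / 7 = -0.14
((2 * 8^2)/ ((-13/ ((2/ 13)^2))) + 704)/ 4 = 386544/ 2197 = 175.94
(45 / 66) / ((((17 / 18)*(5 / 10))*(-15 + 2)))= -270 / 2431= -0.11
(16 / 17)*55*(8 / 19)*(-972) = -6842880 / 323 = -21185.39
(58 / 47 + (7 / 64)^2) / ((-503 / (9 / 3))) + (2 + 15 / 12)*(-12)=-3777227517 / 96833536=-39.01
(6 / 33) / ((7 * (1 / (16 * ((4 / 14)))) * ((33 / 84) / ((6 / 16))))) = 96 / 847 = 0.11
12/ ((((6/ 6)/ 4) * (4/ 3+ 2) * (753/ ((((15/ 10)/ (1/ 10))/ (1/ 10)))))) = 720/ 251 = 2.87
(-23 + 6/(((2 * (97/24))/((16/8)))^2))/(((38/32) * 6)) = -1703608/536313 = -3.18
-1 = -1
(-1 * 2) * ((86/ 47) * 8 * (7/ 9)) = -22.77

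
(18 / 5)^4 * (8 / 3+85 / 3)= 3254256 / 625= 5206.81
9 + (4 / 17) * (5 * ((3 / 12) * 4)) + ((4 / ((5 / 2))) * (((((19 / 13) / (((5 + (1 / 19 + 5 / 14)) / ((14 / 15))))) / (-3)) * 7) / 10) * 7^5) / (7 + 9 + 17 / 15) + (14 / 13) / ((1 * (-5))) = -82.38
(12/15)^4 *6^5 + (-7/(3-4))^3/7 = 2021281/625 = 3234.05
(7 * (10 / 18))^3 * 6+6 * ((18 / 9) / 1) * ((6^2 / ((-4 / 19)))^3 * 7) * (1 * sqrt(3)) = 85750 / 243- 420017724 * sqrt(3) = -727491685.17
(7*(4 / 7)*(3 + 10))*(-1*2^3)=-416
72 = 72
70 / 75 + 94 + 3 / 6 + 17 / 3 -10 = 911 / 10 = 91.10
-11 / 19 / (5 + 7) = -11 / 228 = -0.05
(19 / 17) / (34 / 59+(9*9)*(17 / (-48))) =-17936 / 451129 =-0.04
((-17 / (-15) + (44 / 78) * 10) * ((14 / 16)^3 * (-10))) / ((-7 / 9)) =194187 / 3328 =58.35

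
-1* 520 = -520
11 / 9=1.22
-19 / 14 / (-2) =19 / 28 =0.68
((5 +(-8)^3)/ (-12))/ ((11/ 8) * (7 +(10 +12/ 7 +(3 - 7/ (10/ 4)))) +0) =5915/ 3641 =1.62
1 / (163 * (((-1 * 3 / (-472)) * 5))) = 472 / 2445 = 0.19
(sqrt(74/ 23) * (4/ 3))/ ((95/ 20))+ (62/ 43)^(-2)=1849/ 3844+ 16 * sqrt(1702)/ 1311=0.98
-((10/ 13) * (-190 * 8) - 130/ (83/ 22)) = 1298780/ 1079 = 1203.69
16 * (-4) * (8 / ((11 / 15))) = -7680 / 11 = -698.18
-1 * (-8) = 8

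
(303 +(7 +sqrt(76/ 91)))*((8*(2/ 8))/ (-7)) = -620/ 7-4*sqrt(1729)/ 637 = -88.83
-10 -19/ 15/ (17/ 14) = -2816/ 255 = -11.04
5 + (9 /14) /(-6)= 137 /28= 4.89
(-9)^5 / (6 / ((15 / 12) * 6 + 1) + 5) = -1003833 / 97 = -10348.79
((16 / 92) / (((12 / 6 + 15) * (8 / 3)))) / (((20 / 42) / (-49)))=-3087 / 7820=-0.39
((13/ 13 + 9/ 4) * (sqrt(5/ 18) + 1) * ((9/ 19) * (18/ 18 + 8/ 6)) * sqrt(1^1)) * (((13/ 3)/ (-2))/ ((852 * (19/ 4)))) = -1183/ 615144 - 1183 * sqrt(10)/ 3690864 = -0.00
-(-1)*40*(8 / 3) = 320 / 3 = 106.67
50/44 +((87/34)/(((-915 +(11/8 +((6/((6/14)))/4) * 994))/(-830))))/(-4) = 1.34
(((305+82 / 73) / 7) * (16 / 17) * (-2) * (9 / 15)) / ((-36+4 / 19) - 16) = 1698372 / 1780835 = 0.95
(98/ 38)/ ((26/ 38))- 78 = -965/ 13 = -74.23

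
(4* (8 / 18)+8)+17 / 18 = 193 / 18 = 10.72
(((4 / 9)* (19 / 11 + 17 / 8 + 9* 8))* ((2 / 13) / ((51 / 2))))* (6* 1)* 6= 17800 / 2431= 7.32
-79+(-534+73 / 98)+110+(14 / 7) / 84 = -73828 / 147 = -502.23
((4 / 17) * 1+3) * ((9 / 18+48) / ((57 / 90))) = 80025 / 323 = 247.76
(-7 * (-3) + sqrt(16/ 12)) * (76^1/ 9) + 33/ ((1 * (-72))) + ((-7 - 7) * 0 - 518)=-2729/ 8 + 152 * sqrt(3)/ 27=-331.37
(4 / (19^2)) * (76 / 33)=16 / 627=0.03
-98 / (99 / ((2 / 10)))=-98 / 495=-0.20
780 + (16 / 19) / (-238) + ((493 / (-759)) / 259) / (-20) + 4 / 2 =993067835279 / 1269913260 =782.00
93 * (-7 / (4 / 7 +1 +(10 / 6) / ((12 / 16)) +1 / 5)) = -205065 / 1258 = -163.01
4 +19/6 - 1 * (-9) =97/6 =16.17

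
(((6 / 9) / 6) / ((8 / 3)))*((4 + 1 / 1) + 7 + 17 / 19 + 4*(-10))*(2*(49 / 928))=-25235 / 211584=-0.12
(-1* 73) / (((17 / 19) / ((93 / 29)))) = -128991 / 493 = -261.65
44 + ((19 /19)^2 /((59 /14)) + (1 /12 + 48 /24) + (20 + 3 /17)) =800359 /12036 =66.50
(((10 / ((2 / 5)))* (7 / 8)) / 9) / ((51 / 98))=8575 / 1836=4.67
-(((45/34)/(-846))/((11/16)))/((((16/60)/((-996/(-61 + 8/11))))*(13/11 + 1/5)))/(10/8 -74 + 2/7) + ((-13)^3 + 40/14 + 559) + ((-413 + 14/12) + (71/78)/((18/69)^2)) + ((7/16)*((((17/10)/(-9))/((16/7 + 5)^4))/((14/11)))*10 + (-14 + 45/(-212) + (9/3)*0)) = -2050999843302919527521/1001555542458473184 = -2047.81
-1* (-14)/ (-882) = -1/ 63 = -0.02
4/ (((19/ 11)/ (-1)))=-44/ 19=-2.32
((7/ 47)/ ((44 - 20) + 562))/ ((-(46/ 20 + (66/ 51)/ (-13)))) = -7735/ 66968373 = -0.00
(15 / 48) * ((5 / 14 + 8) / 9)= 65 / 224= 0.29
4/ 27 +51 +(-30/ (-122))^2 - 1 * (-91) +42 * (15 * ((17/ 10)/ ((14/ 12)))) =106515979/ 100467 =1060.21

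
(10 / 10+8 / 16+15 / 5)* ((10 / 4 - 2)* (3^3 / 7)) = 243 / 28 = 8.68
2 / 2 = 1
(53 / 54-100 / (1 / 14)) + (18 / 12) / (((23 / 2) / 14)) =-1735313 / 1242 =-1397.19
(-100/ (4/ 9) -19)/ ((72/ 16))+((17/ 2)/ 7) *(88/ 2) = -50/ 63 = -0.79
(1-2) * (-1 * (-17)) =-17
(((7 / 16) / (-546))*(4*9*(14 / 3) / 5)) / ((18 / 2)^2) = -0.00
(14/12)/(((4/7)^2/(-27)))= -3087/32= -96.47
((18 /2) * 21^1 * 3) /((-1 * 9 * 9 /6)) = -42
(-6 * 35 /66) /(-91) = 5 /143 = 0.03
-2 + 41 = 39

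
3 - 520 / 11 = -487 / 11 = -44.27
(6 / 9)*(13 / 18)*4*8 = 416 / 27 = 15.41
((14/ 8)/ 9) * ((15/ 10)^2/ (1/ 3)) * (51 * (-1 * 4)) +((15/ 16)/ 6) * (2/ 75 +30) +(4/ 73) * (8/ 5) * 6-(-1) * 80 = -1598983/ 8760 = -182.53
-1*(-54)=54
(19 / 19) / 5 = 1 / 5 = 0.20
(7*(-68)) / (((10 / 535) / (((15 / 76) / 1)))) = -190995 / 38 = -5026.18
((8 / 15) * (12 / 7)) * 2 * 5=64 / 7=9.14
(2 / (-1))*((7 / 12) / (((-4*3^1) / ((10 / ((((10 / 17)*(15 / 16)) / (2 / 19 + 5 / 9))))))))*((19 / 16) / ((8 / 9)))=1.56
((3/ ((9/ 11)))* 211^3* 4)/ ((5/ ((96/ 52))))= 3306663712/ 65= 50871749.42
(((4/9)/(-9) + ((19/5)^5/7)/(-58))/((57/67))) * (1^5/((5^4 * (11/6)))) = -13777814273/6712083984375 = -0.00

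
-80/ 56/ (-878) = 5/ 3073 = 0.00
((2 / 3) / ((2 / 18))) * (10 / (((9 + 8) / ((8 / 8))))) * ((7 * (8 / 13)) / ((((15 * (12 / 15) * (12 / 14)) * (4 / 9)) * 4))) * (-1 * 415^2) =-143196.13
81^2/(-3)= -2187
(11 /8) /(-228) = -11 /1824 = -0.01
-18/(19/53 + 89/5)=-0.99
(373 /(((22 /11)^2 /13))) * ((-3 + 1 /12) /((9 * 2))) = -169715 /864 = -196.43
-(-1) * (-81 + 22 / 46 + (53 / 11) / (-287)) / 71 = -5847983 / 5155381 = -1.13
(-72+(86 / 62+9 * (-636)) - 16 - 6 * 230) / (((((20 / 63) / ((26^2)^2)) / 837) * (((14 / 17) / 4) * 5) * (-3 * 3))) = 23377802500728 / 25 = 935112100029.12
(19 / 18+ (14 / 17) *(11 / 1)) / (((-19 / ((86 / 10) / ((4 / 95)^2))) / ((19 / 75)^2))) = -165.73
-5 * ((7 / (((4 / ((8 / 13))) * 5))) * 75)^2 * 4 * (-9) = 7938000 / 169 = 46970.41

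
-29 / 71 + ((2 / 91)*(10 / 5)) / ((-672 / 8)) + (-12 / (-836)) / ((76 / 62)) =-428083247 / 1077578502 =-0.40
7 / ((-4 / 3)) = -21 / 4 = -5.25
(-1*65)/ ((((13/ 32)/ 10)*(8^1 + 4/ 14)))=-5600/ 29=-193.10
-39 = -39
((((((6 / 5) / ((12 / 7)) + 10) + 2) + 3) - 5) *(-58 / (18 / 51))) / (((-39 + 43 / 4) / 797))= 84085094 / 1695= 49607.73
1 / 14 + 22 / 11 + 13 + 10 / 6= 703 / 42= 16.74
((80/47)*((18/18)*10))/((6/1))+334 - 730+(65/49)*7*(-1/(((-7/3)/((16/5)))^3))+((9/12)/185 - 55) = -424.21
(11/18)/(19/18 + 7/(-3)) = -11/23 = -0.48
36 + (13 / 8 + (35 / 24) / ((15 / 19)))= 1421 / 36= 39.47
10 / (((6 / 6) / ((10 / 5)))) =20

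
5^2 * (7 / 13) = 175 / 13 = 13.46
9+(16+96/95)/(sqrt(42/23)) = 9+808*sqrt(966)/1995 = 21.59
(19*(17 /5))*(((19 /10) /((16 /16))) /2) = 6137 /100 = 61.37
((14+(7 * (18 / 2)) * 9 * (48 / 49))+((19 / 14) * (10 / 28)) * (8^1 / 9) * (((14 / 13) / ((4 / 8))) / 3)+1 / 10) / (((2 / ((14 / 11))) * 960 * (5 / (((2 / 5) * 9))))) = 14000917 / 51480000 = 0.27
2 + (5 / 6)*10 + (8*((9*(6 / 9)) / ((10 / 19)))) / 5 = 28.57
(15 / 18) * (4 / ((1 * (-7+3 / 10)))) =-100 / 201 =-0.50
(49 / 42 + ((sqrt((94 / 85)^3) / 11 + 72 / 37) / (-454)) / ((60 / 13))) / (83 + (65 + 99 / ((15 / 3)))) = 0.01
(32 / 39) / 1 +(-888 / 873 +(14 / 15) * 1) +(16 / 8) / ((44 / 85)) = 1914323 / 416130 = 4.60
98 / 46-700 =-697.87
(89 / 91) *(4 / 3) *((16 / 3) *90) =56960 / 91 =625.93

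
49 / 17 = 2.88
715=715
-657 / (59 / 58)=-38106 / 59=-645.86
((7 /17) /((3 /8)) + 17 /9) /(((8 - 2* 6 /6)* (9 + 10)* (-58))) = -457 /1011636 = -0.00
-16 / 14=-8 / 7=-1.14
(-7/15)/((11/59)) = -2.50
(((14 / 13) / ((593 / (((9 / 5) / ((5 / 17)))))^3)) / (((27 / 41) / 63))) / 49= 0.00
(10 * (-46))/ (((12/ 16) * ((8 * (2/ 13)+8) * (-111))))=0.60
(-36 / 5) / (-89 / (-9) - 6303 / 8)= 2592 / 280075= 0.01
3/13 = 0.23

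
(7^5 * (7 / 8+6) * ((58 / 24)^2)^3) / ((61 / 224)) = 3848920289078095 / 45536256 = 84524302.77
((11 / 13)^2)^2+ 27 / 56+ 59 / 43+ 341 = 23615017201 / 68774888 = 343.37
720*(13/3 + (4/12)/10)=3144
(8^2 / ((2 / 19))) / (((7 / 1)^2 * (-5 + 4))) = -608 / 49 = -12.41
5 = 5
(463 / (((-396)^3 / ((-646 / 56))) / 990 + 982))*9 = 6729705 / 10367626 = 0.65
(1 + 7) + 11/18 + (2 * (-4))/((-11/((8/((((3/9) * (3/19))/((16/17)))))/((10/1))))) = 19.02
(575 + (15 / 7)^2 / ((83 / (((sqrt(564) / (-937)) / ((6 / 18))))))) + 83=658 - 1350 * sqrt(141) / 3810779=658.00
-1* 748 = -748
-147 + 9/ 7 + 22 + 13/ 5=-4239/ 35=-121.11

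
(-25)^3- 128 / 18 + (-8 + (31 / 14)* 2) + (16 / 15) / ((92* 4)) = -113280499 / 7245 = -15635.68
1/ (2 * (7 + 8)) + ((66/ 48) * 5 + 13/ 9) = 3007/ 360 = 8.35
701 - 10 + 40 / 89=61539 / 89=691.45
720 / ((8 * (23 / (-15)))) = -1350 / 23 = -58.70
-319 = -319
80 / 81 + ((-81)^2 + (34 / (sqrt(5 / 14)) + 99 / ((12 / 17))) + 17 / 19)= 34 * sqrt(70) / 5 + 41264483 / 6156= 6760.03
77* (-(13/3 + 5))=-2156/3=-718.67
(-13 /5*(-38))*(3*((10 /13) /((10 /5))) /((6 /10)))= 190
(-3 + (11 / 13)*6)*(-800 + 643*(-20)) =-368820 / 13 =-28370.77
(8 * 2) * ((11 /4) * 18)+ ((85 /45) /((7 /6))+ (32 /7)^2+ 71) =130171 /147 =885.52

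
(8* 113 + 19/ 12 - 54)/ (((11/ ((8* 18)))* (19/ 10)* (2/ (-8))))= -445920/ 19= -23469.47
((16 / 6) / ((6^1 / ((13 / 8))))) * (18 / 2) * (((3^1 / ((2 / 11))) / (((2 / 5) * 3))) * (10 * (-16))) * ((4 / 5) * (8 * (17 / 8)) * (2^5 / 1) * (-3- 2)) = 31116800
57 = 57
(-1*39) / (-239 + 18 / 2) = 39 / 230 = 0.17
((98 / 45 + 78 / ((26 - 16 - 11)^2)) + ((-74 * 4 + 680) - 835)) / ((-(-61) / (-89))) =1485143 / 2745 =541.04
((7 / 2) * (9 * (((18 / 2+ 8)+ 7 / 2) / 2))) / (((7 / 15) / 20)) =27675 / 2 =13837.50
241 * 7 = 1687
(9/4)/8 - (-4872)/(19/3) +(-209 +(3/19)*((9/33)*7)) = 560.85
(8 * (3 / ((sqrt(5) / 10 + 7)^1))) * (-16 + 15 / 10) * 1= -48720 / 979 + 696 * sqrt(5) / 979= -48.18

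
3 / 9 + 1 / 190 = 193 / 570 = 0.34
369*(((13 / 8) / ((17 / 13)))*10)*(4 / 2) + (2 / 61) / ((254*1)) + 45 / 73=176347248847 / 19228054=9171.35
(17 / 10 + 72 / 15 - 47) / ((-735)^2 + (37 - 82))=-9 / 120040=-0.00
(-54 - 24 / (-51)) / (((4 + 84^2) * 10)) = -91 / 120020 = -0.00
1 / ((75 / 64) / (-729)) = -15552 / 25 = -622.08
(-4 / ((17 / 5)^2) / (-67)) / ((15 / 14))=280 / 58089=0.00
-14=-14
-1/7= -0.14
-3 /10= -0.30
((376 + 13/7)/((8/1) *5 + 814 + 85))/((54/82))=108445/177471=0.61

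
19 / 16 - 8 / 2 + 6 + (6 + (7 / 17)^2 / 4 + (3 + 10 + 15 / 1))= 37.23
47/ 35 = 1.34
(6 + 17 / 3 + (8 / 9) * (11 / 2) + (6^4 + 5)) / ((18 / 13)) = 77077 / 81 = 951.57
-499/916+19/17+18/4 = 78995/15572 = 5.07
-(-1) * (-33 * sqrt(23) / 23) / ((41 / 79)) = -13.26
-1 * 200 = -200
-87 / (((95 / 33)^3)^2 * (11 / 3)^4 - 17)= -621608823 / 734970426832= -0.00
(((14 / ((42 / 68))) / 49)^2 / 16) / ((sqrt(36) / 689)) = 199121 / 129654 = 1.54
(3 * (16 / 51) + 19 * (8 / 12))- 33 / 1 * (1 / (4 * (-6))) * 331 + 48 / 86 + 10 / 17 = 8243561 / 17544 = 469.88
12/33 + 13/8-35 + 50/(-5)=-3785/88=-43.01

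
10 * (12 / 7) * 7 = 120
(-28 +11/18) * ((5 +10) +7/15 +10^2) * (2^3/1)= -3415504/135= -25300.03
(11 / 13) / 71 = 11 / 923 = 0.01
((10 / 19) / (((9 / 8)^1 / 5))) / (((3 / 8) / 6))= 6400 / 171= 37.43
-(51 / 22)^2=-2601 / 484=-5.37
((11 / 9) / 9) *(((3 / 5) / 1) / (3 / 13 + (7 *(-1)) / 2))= -286 / 11475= -0.02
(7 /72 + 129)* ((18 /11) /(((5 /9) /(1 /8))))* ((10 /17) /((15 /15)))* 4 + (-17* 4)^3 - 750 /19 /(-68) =-406100899 /1292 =-314319.58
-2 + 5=3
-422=-422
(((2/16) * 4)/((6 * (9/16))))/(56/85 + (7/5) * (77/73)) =24820/357777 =0.07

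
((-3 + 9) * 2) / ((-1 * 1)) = -12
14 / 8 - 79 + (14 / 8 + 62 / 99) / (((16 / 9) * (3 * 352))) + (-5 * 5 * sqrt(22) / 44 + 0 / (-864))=-57428563 / 743424 - 25 * sqrt(22) / 44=-79.91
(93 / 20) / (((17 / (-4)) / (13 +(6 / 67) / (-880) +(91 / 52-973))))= 2627176809 / 2505800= 1048.44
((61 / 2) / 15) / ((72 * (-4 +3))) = -61 / 2160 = -0.03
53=53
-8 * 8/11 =-64/11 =-5.82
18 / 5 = 3.60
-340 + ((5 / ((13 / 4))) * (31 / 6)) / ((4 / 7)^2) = -98485 / 312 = -315.66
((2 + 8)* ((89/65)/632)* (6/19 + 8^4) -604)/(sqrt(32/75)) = -788.82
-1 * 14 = -14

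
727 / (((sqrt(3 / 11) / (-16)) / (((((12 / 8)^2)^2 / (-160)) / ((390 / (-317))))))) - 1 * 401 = -2074131 * sqrt(33) / 20800 - 401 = -973.84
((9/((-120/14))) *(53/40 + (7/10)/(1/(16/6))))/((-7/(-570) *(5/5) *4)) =-21831/320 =-68.22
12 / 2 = 6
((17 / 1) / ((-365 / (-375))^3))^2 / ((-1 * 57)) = -17145263671875 / 2875350299491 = -5.96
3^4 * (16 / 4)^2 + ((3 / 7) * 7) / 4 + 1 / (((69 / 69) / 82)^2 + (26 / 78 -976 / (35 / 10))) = 203997168669 / 157314620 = 1296.75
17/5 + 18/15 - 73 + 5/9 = -3053/45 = -67.84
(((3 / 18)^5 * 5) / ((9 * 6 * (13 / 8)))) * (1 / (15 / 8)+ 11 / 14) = 277 / 28658448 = 0.00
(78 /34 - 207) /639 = -1160 /3621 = -0.32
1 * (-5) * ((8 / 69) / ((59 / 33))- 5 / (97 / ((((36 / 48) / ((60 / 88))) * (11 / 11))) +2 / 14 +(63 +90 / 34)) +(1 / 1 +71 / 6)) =-1529911735 / 23782782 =-64.33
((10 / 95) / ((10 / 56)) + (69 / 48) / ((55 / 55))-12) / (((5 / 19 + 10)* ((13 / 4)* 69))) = -5053 / 1166100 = -0.00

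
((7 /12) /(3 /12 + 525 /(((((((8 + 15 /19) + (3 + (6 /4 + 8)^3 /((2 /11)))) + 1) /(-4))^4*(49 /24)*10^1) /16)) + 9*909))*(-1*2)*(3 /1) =-418369099381779334090078658 /977937769804934381035043053795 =-0.00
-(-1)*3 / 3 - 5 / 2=-3 / 2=-1.50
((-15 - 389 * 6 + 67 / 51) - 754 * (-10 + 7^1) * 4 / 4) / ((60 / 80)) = -17480 / 153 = -114.25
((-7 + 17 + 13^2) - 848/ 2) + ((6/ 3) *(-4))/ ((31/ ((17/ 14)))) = -53233/ 217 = -245.31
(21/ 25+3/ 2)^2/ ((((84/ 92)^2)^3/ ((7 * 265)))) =1325957457773/ 75631500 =17531.81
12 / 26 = 6 / 13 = 0.46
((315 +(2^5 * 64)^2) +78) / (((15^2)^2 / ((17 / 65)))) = 5485373 / 253125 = 21.67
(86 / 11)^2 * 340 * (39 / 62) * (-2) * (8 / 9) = -261522560 / 11253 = -23240.25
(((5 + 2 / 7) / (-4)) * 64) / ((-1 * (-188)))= -148 / 329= -0.45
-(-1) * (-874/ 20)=-437/ 10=-43.70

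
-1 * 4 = -4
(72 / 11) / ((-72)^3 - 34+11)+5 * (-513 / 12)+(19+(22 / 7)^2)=-148780235647 / 804772276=-184.87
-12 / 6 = -2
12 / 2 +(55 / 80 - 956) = -15189 / 16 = -949.31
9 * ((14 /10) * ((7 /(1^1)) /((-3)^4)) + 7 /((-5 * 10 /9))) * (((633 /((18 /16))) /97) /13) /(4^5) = -973343 /217900800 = -0.00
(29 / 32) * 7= 203 / 32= 6.34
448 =448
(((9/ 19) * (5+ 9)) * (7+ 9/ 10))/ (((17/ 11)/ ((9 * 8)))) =3941784/ 1615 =2440.73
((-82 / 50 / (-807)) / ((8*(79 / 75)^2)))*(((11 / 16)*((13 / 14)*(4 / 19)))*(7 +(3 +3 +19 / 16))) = 99817575 / 228643079168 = 0.00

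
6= 6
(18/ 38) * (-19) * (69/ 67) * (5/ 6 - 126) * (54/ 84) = 1399113/ 1876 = 745.80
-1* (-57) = 57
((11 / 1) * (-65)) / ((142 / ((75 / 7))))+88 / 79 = -4148903 / 78526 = -52.83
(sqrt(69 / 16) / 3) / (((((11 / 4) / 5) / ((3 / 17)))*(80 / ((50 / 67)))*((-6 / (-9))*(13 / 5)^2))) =1875*sqrt(69) / 33878416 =0.00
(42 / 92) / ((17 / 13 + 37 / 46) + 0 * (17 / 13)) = 91 / 421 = 0.22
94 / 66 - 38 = -1207 / 33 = -36.58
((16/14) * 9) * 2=144/7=20.57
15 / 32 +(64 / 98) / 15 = 12049 / 23520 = 0.51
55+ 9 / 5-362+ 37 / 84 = -127999 / 420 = -304.76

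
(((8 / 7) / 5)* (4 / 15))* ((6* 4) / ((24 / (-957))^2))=407044 / 175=2325.97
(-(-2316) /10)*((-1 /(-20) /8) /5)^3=579 /1280000000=0.00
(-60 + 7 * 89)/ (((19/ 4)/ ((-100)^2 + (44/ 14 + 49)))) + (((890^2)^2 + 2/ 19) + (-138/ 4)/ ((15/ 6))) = 417236694950793/ 665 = 627423601429.76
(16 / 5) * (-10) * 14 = -448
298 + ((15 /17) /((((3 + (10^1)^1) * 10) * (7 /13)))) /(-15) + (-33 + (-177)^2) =37596859 /1190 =31594.00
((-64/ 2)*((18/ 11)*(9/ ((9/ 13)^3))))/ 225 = -140608/ 22275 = -6.31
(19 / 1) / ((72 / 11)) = 209 / 72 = 2.90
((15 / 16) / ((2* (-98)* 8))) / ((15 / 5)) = -5 / 25088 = -0.00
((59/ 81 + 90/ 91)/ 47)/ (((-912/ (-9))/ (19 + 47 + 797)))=0.31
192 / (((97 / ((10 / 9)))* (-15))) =-128 / 873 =-0.15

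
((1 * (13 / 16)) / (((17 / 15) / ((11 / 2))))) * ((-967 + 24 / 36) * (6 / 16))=-1428.85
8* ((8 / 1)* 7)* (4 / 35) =256 / 5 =51.20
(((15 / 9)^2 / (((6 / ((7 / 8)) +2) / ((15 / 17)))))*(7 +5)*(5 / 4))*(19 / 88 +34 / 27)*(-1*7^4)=-14701.82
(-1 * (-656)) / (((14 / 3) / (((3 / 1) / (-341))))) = -2952 / 2387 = -1.24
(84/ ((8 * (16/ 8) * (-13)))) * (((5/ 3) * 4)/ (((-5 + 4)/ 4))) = 140/ 13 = 10.77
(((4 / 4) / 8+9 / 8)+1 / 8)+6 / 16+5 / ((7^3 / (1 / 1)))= 2421 / 1372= 1.76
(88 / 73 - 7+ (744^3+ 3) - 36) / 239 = 30063644400 / 17447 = 1723141.19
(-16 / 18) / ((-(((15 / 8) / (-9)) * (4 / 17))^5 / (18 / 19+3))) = -29442154752 / 2375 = -12396696.74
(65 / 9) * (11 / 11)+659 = 5996 / 9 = 666.22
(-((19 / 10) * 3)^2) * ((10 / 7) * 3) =-9747 / 70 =-139.24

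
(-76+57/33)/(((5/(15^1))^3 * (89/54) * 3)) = -397062/979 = -405.58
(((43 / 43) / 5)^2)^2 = 1 / 625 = 0.00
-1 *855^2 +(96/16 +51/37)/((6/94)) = -730909.41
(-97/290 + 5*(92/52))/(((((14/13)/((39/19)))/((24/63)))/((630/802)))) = 7508826/1546657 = 4.85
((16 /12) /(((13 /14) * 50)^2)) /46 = 98 /7288125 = 0.00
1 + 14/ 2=8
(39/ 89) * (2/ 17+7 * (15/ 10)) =14079/ 3026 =4.65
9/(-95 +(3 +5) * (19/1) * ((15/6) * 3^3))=9/10165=0.00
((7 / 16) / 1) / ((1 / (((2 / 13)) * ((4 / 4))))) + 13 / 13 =111 / 104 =1.07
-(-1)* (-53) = -53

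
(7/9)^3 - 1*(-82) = 60121/729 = 82.47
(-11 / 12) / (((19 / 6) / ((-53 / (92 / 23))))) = 583 / 152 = 3.84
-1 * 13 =-13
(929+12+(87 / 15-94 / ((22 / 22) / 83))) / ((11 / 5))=-3116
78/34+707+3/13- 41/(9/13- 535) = 1089285323/1535066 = 709.60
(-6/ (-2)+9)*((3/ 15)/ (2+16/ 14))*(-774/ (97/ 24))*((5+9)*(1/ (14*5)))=-780192/ 26675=-29.25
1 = 1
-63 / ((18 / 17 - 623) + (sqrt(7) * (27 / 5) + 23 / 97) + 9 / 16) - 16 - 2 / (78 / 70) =-57169359232663318 / 3231113592497583 + 73092122880 * sqrt(7) / 82849066474297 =-17.69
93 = 93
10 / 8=5 / 4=1.25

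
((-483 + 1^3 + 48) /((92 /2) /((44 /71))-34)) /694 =-4774 /307095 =-0.02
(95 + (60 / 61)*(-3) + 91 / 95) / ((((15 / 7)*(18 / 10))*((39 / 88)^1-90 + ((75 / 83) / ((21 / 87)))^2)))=-112073362962176 / 351111096403065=-0.32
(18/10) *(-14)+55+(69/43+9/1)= 8687/215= 40.40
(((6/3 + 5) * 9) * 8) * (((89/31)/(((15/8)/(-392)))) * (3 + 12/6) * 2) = -93778944/31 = -3025127.23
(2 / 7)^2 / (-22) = -0.00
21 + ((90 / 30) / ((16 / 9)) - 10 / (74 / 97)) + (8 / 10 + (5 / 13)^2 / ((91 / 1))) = 472563017 / 45521840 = 10.38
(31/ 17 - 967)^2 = 931565.62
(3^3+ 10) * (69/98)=2553/98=26.05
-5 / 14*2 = -5 / 7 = -0.71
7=7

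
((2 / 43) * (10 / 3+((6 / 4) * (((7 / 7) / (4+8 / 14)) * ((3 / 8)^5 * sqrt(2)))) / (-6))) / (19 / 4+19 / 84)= 280 / 8987 - 35721 * sqrt(2) / 9423552512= 0.03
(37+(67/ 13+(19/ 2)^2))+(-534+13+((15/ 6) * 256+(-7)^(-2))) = 640629/ 2548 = 251.42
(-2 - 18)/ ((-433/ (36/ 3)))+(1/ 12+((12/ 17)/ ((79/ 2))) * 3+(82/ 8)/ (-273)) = 207546791/ 317509374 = 0.65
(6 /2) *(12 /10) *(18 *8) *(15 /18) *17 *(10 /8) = 9180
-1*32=-32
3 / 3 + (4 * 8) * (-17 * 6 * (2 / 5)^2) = -13031 / 25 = -521.24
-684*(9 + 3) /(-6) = 1368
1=1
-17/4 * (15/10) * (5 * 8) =-255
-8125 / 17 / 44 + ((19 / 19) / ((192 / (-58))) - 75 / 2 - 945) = -17838263 / 17952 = -993.66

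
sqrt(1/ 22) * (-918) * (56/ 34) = -756 * sqrt(22)/ 11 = -322.36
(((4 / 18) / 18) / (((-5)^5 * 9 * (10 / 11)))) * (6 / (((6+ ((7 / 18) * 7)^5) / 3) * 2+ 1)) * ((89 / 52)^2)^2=-503130030579 / 2118133806012250000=-0.00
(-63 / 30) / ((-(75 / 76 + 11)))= 798 / 4555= 0.18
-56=-56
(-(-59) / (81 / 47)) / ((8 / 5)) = 13865 / 648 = 21.40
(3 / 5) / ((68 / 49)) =147 / 340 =0.43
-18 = -18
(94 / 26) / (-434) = -47 / 5642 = -0.01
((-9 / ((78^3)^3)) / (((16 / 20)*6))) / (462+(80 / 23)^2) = -2645 / 71473364339226541645824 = -0.00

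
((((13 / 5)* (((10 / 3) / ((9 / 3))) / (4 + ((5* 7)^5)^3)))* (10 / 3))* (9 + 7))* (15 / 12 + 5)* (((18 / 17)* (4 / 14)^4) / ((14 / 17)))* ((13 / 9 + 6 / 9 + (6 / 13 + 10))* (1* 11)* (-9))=-517792000 / 7305200161524536224365436059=-0.00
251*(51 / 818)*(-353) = -4518753 / 818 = -5524.15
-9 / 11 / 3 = -3 / 11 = -0.27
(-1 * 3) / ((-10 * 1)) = 3 / 10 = 0.30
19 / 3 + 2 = 25 / 3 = 8.33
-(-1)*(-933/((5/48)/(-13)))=582192/5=116438.40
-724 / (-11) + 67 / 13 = 10149 / 143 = 70.97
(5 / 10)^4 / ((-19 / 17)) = -17 / 304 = -0.06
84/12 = 7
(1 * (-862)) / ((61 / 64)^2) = -3530752 / 3721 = -948.87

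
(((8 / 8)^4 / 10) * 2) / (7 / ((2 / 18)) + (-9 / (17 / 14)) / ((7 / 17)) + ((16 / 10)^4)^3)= 0.00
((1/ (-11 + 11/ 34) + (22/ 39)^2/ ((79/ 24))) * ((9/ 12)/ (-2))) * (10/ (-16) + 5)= -255115/ 51695072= -0.00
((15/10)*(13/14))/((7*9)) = 13/588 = 0.02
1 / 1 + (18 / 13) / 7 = 109 / 91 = 1.20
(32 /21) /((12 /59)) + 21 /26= 13595 /1638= 8.30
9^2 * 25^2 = 50625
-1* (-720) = 720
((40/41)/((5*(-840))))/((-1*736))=1/3168480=0.00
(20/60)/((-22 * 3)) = -1/198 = -0.01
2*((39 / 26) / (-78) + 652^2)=22105407 / 26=850207.96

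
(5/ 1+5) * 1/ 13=10/ 13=0.77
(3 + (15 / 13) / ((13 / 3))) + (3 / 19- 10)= -21115 / 3211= -6.58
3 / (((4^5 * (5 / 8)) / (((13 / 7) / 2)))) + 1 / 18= 4831 / 80640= 0.06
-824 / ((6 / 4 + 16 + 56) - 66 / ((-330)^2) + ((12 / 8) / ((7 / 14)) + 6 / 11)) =-339900 / 31781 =-10.70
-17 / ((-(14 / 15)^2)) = 3825 / 196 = 19.52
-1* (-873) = 873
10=10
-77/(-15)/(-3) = -77/45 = -1.71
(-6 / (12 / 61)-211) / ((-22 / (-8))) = -87.82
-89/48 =-1.85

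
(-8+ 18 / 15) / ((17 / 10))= -4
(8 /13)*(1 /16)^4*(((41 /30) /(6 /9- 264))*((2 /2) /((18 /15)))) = -41 /1009582080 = -0.00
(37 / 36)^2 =1369 / 1296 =1.06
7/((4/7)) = 49/4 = 12.25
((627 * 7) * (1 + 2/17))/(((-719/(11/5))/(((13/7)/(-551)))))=89661/1772335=0.05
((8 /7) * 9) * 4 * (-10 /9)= -320 /7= -45.71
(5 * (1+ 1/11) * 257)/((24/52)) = 33410/11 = 3037.27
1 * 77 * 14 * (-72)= -77616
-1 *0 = 0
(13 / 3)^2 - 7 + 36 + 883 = 8377 / 9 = 930.78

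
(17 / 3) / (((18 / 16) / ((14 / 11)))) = 1904 / 297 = 6.41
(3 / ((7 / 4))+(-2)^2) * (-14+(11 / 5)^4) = 47128 / 875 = 53.86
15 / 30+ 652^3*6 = 3326013697 / 2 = 1663006848.50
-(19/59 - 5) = 276/59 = 4.68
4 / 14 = 2 / 7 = 0.29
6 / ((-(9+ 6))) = -2 / 5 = -0.40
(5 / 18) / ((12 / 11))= 55 / 216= 0.25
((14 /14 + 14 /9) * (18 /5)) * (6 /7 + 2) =184 /7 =26.29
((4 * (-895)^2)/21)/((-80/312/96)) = -399871680/7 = -57124525.71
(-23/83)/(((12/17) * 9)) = -391/8964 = -0.04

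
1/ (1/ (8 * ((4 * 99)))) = 3168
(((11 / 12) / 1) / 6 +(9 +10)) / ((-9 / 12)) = -1379 / 54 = -25.54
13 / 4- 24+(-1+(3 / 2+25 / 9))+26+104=4051 / 36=112.53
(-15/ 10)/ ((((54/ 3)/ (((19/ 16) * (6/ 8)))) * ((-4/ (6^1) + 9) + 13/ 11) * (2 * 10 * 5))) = -627/ 8038400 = -0.00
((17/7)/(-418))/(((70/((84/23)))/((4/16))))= -51/672980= -0.00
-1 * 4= -4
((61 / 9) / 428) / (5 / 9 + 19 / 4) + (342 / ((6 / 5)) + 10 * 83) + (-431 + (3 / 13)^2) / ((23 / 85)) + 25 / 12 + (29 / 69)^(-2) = -376701707956153 / 801694542948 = -469.88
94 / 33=2.85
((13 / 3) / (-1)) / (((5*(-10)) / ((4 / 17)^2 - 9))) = -6721 / 8670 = -0.78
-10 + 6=-4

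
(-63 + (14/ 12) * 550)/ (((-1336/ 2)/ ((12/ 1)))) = -1736/ 167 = -10.40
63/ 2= 31.50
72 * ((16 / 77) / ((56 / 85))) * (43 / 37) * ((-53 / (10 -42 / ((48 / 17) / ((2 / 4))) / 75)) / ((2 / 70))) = -167369760000 / 33848969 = -4944.60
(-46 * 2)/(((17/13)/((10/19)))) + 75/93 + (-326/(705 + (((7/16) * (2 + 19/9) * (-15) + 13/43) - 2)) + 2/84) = -21532888665511/587053198326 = -36.68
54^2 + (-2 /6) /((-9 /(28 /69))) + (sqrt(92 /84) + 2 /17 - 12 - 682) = sqrt(483) /21 + 70377164 /31671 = 2223.18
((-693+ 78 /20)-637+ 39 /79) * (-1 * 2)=1047229 /395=2651.21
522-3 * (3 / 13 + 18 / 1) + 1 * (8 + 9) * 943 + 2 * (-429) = 203324 / 13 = 15640.31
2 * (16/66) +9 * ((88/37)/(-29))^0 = 313/33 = 9.48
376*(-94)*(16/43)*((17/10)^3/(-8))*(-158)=-1276089.37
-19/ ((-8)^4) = -0.00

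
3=3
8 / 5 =1.60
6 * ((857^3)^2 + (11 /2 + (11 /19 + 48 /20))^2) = 42905541569279835732663 /18050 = 2377038314087525525.36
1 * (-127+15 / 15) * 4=-504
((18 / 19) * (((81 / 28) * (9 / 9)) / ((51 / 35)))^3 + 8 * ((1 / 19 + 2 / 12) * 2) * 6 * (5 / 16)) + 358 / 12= 392731933 / 8961312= 43.83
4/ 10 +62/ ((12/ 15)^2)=3891/ 40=97.28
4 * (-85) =-340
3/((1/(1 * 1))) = 3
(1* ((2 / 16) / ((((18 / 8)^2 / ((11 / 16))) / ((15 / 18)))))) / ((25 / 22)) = 121 / 9720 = 0.01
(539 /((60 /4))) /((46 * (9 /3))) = 539 /2070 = 0.26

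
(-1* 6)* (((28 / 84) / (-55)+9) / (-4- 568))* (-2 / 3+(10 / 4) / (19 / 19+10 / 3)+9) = 51569 / 61347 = 0.84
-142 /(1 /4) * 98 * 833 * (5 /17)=-13637680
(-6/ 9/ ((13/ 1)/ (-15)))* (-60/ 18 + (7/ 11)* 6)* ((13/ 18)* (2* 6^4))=7680/ 11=698.18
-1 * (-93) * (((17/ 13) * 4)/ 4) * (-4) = -6324/ 13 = -486.46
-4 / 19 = -0.21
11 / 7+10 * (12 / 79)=1709 / 553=3.09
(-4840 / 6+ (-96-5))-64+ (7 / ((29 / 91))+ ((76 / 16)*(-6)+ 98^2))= 1500889 / 174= 8625.80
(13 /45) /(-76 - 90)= -13 /7470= -0.00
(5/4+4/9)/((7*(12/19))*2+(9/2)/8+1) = 0.16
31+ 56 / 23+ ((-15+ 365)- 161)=5116 / 23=222.43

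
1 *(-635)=-635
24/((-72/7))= -7/3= -2.33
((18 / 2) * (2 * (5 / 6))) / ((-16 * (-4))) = 15 / 64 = 0.23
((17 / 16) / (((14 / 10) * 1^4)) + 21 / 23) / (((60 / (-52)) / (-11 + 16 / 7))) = 3415451 / 270480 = 12.63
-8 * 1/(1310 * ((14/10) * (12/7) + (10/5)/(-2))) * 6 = -24/917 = -0.03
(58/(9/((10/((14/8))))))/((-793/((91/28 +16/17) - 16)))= 465740/849303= 0.55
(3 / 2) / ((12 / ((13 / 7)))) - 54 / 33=-865 / 616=-1.40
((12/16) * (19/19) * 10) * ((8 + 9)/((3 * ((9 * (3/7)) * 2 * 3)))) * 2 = 595/162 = 3.67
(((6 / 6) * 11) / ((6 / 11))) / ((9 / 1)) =121 / 54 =2.24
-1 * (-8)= 8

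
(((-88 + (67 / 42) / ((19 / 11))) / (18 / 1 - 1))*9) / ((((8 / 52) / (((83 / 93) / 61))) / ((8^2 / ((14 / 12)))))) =-7197741408 / 29928857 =-240.50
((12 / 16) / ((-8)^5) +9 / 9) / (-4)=-0.25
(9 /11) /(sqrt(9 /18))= 9*sqrt(2) /11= 1.16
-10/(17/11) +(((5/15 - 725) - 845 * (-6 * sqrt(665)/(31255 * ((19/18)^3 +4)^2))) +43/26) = -967295/1326 +34488395136 * sqrt(665)/5696254811219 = -729.33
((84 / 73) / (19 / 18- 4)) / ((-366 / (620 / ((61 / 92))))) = 1.00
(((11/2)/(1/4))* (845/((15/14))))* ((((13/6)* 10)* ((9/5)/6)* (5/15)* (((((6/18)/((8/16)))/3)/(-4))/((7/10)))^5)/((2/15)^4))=-47201171875/126023688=-374.54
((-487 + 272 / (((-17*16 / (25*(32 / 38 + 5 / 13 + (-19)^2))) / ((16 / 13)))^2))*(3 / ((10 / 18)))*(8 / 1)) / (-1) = -17272104810474456 / 876394285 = -19708144.05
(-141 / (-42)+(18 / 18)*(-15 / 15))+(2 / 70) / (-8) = 659 / 280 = 2.35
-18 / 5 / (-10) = 9 / 25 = 0.36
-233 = -233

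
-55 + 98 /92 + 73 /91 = -222413 /4186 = -53.13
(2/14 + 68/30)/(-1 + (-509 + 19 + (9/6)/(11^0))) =-46/9345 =-0.00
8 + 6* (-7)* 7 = -286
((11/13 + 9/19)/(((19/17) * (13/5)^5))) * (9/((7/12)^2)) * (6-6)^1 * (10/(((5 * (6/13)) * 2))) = 0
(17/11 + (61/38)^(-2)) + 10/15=319285/122793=2.60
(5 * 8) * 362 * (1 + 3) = 57920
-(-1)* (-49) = -49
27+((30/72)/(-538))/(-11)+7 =2414549/71016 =34.00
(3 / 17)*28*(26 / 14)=156 / 17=9.18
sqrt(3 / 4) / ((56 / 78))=39* sqrt(3) / 56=1.21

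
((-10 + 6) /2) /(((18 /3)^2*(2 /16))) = -4 /9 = -0.44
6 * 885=5310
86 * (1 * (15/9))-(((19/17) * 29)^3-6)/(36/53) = -8839146589/176868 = -49975.95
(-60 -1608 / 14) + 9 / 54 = -7337 / 42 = -174.69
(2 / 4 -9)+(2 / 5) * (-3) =-97 / 10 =-9.70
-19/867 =-0.02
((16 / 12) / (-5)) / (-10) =2 / 75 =0.03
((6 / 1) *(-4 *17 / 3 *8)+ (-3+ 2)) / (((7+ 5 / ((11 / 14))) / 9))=-733.41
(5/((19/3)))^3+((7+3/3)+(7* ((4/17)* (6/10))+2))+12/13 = 94007533/7579195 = 12.40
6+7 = 13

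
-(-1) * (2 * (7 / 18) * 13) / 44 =91 / 396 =0.23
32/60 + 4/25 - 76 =-5648/75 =-75.31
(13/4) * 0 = 0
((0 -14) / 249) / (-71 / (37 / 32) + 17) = 518 / 409107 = 0.00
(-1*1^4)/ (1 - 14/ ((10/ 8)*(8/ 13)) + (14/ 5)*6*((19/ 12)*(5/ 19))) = 0.10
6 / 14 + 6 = 45 / 7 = 6.43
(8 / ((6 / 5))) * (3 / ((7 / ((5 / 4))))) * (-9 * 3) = -675 / 7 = -96.43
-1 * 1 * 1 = -1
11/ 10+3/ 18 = 19/ 15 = 1.27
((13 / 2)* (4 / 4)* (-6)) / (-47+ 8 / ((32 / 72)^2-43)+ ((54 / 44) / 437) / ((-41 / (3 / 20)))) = 1065948981240 / 1289713958387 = 0.83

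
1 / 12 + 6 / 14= 43 / 84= 0.51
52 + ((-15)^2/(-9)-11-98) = -82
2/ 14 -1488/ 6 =-247.86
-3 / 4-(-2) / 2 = 1 / 4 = 0.25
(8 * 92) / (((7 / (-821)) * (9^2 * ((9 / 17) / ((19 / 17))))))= -11480864 / 5103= -2249.83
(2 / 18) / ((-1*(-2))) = 1 / 18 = 0.06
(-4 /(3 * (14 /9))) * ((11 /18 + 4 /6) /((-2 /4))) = 46 /21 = 2.19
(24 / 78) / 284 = 1 / 923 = 0.00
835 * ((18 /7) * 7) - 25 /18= 270515 /18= 15028.61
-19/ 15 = -1.27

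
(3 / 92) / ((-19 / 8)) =-6 / 437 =-0.01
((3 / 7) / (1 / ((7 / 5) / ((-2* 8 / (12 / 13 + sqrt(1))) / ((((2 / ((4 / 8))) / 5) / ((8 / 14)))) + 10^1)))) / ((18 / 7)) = 49 / 852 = 0.06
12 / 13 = 0.92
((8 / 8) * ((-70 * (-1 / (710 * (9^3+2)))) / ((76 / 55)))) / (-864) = -385 / 3408027264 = -0.00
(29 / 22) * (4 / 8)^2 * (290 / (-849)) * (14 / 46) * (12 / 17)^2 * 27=-0.46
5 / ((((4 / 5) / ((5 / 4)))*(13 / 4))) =125 / 52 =2.40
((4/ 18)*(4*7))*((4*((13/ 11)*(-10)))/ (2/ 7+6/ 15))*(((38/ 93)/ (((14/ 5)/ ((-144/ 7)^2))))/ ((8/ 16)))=-126464000/ 2387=-52980.31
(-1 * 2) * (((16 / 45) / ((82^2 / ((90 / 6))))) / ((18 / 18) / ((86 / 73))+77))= -688 / 33762885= -0.00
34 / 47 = 0.72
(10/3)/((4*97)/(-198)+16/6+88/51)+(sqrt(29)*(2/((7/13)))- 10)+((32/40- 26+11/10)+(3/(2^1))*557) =26*sqrt(29)/7+8216354/10235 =822.77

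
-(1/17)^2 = -1/289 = -0.00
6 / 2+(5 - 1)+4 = 11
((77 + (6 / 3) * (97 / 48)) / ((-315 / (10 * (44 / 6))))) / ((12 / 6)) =-21395 / 2268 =-9.43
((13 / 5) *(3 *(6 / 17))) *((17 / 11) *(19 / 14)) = 2223 / 385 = 5.77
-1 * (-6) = 6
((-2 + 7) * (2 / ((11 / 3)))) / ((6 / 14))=70 / 11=6.36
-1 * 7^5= -16807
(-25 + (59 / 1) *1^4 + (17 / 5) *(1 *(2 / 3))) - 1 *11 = 379 / 15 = 25.27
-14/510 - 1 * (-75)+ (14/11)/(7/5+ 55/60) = 29445622/389895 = 75.52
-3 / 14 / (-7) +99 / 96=1665 / 1568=1.06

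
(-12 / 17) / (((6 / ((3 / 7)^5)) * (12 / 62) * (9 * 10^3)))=-279 / 285719000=-0.00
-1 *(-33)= 33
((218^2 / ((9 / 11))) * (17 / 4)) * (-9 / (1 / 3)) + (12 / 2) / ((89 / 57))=-593206107 / 89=-6665237.16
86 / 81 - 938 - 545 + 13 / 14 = -1679465 / 1134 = -1481.01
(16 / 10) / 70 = 4 / 175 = 0.02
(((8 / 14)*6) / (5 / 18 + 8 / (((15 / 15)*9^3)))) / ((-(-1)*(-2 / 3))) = -52488 / 2947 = -17.81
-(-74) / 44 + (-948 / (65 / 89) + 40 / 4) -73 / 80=-14726271 / 11440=-1287.26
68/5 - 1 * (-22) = 178/5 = 35.60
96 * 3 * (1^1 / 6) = 48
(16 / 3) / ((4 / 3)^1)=4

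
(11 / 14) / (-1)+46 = 633 / 14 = 45.21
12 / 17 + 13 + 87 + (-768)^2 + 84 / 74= 371063354 / 629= 589925.84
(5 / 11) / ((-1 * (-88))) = 5 / 968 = 0.01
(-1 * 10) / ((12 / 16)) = -40 / 3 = -13.33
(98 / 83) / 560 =7 / 3320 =0.00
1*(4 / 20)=1 / 5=0.20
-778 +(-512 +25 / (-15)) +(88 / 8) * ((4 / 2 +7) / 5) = -19078 / 15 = -1271.87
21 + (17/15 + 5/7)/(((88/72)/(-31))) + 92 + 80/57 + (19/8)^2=102782369/1404480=73.18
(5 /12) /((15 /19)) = 19 /36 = 0.53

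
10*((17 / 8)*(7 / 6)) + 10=835 / 24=34.79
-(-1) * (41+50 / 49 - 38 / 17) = 33141 / 833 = 39.79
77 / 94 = 0.82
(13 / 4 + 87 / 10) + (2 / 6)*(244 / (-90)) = 1193 / 108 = 11.05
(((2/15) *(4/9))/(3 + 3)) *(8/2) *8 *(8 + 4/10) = 1792/675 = 2.65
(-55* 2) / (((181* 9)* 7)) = -110 / 11403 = -0.01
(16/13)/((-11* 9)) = -0.01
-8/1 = -8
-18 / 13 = -1.38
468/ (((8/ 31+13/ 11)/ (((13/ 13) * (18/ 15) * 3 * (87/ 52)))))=4806054/ 2455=1957.66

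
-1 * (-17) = 17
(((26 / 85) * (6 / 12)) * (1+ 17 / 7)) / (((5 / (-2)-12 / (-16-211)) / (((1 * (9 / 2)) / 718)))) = -318708 / 237315155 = -0.00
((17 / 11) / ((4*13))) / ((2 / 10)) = 0.15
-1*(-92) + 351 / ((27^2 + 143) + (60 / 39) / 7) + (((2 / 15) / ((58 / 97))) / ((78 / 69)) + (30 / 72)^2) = 499694011867 / 5386183920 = 92.77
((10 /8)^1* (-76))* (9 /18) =-95 /2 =-47.50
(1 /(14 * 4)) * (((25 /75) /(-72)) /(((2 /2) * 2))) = -1 /24192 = -0.00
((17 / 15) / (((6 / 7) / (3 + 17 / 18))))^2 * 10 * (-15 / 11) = -71385601 / 192456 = -370.92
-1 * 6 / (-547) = 6 / 547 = 0.01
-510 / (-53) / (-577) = -510 / 30581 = -0.02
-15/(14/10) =-75/7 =-10.71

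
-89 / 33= -2.70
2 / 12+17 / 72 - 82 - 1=-5947 / 72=-82.60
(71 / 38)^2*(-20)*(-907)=22860935 / 361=63326.69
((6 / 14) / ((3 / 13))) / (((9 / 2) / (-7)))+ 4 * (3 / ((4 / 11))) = 271 / 9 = 30.11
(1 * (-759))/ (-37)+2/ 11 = 8423/ 407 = 20.70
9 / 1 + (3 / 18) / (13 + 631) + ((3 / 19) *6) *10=1356283 / 73416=18.47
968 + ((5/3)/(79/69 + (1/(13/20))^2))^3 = 968.11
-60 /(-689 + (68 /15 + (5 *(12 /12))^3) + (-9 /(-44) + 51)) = 39600 /335453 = 0.12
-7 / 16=-0.44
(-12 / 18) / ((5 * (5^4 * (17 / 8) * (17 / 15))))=-16 / 180625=-0.00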